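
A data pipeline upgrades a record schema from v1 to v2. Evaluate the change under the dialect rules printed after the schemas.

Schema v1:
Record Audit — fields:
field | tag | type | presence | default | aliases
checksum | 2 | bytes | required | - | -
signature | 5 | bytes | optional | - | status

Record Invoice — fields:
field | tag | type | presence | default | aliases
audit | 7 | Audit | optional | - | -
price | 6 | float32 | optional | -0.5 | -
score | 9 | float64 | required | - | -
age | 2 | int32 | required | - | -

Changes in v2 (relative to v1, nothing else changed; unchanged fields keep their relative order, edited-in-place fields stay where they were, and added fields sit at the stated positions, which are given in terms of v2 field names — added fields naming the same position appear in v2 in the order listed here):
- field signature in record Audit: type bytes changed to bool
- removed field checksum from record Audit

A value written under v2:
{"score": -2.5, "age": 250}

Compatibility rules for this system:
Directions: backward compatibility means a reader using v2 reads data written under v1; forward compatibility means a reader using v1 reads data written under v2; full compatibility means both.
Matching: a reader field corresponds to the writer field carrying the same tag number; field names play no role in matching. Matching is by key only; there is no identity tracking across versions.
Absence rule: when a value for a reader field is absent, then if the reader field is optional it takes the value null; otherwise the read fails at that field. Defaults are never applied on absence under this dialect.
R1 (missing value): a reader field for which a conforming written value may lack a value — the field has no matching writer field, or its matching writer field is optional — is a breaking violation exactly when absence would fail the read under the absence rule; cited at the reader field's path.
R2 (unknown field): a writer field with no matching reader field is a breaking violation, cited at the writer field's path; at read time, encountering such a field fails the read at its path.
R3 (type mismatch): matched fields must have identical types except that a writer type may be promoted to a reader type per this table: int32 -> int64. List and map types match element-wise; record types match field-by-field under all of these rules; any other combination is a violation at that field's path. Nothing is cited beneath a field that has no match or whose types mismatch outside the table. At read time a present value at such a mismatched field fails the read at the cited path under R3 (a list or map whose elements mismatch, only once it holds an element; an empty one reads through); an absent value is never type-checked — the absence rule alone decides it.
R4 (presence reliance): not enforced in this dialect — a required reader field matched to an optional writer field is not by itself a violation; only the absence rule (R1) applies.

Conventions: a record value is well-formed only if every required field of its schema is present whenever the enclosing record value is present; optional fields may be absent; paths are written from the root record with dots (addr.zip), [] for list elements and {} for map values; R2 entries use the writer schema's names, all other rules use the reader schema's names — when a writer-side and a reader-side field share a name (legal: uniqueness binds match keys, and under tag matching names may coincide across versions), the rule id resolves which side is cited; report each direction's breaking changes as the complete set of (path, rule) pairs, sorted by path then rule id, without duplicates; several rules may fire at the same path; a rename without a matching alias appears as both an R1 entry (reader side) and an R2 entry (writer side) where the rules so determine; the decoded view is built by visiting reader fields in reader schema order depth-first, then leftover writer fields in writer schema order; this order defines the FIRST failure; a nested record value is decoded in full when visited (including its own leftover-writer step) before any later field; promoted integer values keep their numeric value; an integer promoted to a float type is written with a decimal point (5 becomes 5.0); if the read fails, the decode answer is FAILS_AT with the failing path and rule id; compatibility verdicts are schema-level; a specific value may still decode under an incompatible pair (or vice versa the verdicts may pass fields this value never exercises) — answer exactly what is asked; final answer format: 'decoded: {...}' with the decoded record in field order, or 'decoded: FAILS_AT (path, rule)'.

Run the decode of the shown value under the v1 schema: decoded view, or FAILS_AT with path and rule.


decoded: {"audit": null, "price": null, "score": -2.5, "age": 250}

the writer's type comes first in each Invoice pair
decoding the Invoice value with the v1 reader:
  audit := null (missing; optional => null)
  price := null (missing; optional => null)
  score := -2.5
  age := 250
  => decoded: {"audit": null, "price": null, "score": -2.5, "age": 250}
the other Invoice changes do not affect what is asked:
  field signature in record Audit: type bytes changed to bool -> a verdict-level change on Invoice — the shown value reads the same
  removed field checksum from record Audit -> a verdict-level change on Invoice — the shown value reads the same


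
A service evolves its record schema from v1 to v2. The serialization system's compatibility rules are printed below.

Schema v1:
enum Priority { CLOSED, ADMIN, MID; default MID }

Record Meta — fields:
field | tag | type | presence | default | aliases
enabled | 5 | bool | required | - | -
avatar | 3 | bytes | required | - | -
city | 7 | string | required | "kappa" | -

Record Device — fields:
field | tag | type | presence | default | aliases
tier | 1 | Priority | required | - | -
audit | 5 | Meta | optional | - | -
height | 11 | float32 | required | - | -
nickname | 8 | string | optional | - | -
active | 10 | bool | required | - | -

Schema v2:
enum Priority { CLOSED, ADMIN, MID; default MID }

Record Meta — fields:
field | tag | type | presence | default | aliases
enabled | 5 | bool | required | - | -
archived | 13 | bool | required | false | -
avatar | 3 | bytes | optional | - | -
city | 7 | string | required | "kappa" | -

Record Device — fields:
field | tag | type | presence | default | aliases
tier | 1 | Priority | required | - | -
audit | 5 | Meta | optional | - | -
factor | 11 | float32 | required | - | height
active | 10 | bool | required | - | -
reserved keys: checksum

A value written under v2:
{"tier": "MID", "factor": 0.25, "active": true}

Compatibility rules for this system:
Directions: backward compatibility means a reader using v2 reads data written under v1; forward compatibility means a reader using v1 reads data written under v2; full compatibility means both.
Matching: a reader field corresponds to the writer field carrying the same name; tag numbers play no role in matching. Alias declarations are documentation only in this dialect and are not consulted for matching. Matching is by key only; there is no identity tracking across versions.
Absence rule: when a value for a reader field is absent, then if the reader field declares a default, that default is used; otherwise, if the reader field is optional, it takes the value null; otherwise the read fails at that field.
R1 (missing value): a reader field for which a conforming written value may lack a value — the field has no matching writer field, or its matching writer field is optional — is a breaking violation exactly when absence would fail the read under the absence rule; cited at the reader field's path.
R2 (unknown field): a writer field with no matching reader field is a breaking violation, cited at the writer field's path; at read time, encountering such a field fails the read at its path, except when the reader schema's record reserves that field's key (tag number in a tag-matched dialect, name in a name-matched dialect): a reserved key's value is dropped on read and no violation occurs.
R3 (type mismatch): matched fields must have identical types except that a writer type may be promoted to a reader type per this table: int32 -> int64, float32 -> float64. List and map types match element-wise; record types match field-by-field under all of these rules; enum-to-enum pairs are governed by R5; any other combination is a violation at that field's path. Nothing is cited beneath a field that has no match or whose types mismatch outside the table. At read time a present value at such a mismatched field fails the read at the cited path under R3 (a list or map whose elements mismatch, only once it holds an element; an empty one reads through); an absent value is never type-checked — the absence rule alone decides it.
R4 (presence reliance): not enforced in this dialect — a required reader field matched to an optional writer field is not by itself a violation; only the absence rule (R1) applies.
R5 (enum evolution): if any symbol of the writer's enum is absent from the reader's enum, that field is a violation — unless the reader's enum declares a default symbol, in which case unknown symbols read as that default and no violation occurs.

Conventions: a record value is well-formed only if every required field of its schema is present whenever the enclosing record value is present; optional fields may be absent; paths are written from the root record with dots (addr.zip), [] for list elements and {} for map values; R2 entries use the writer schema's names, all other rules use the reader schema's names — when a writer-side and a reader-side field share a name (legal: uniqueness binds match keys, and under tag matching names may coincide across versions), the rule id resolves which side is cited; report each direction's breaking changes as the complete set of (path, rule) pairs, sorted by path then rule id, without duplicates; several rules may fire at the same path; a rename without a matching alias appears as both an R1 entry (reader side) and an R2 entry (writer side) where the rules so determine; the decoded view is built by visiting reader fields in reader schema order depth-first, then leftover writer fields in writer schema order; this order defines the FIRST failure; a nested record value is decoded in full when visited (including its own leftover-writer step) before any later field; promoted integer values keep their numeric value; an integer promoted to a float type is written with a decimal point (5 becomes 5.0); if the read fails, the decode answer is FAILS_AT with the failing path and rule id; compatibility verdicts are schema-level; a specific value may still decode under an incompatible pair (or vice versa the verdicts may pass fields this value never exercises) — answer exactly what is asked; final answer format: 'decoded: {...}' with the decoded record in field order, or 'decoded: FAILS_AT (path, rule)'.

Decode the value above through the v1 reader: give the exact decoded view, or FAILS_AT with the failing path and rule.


decoded: FAILS_AT (height, R1)

in Device below, arrows point writer -> reader
decoding the Device value with the v1 reader:
  tier := "MID"
  audit := null (not supplied -> null)
  read fails at height under R1 (no fill)
  => FAILS_AT (height, R1)
the rest of the Device diff is inert for this question:
  removed field nickname from record Device -> shifts the Device verdicts, not this decode
  added field archived to record Meta: required bool, tag 13, default false (in v2 it sits immediately before avatar) -> shifts the Device verdicts, not this decode
  field avatar in record Meta: required changed to optional -> shifts the Device verdicts, not this decode


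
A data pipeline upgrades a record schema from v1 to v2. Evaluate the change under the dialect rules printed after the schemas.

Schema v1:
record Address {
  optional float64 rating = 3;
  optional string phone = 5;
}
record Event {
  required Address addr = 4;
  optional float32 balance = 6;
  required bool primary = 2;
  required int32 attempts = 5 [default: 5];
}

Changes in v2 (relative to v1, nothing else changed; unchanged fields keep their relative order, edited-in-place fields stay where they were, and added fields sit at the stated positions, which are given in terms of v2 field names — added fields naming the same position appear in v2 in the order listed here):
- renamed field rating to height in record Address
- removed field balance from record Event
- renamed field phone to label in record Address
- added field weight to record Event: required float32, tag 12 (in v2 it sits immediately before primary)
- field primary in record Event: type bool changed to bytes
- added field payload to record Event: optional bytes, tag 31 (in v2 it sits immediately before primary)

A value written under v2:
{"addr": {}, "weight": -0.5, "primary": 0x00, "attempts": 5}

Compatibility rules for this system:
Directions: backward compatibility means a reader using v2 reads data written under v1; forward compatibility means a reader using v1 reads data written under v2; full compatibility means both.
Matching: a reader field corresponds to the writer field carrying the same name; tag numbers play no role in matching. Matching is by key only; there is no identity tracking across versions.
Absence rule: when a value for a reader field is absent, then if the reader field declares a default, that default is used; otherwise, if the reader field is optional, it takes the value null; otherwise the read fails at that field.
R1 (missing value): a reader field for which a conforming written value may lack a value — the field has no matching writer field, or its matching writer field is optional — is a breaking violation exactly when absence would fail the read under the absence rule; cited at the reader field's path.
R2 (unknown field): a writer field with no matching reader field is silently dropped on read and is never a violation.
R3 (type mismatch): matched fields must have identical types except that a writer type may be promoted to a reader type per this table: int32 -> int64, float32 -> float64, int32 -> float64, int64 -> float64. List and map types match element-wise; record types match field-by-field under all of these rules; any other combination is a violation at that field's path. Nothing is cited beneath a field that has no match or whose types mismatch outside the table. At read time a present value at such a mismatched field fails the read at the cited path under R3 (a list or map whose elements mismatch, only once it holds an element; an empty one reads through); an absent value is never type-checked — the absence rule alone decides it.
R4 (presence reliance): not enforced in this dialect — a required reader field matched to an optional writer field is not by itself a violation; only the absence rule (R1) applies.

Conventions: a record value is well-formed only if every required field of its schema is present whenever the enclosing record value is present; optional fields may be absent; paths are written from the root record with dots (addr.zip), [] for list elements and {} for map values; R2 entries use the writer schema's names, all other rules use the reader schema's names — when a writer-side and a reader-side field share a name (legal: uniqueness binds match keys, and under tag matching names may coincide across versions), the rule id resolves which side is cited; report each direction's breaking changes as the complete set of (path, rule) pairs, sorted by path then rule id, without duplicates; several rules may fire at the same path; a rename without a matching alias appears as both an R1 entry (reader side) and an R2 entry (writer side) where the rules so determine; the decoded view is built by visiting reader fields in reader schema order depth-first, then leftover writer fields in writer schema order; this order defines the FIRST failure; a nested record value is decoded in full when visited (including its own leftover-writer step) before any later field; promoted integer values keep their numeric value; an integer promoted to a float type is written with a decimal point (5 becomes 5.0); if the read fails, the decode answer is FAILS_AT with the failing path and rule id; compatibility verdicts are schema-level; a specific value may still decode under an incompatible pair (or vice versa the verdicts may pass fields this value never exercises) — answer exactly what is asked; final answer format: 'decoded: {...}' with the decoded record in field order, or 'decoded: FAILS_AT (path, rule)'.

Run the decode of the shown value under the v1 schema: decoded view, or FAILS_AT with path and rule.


decoded: FAILS_AT (primary, R3)

the writer's type comes first in each Event pair
decoding the Event value with the v1 reader:
  addr.rating := null (absent, optional -> null)
  addr.phone := null (absent, optional -> null)
  balance := null (absent, optional -> null)
  read fails at primary under R3
  => FAILS_AT (primary, R3)
checking off the Event differences that do not matter here:
  renamed field rating to height in record Address -> inert under this dialect — no rule fires on Event and the result does not move
  removed field balance from record Event -> inert under this dialect — no rule fires on Event and the result does not move
  renamed field phone to label in record Address -> inert under this dialect — no rule fires on Event and the result does not move
  added field weight to record Event: required float32, tag 12 (in v2 it sits immediately before primary) -> matters for Event compatibility verdicts, not for this value's decode
  added field payload to record Event: optional bytes, tag 31 (in v2 it sits immediately before primary) -> inert under this dialect — no rule fires on Event and the result does not move


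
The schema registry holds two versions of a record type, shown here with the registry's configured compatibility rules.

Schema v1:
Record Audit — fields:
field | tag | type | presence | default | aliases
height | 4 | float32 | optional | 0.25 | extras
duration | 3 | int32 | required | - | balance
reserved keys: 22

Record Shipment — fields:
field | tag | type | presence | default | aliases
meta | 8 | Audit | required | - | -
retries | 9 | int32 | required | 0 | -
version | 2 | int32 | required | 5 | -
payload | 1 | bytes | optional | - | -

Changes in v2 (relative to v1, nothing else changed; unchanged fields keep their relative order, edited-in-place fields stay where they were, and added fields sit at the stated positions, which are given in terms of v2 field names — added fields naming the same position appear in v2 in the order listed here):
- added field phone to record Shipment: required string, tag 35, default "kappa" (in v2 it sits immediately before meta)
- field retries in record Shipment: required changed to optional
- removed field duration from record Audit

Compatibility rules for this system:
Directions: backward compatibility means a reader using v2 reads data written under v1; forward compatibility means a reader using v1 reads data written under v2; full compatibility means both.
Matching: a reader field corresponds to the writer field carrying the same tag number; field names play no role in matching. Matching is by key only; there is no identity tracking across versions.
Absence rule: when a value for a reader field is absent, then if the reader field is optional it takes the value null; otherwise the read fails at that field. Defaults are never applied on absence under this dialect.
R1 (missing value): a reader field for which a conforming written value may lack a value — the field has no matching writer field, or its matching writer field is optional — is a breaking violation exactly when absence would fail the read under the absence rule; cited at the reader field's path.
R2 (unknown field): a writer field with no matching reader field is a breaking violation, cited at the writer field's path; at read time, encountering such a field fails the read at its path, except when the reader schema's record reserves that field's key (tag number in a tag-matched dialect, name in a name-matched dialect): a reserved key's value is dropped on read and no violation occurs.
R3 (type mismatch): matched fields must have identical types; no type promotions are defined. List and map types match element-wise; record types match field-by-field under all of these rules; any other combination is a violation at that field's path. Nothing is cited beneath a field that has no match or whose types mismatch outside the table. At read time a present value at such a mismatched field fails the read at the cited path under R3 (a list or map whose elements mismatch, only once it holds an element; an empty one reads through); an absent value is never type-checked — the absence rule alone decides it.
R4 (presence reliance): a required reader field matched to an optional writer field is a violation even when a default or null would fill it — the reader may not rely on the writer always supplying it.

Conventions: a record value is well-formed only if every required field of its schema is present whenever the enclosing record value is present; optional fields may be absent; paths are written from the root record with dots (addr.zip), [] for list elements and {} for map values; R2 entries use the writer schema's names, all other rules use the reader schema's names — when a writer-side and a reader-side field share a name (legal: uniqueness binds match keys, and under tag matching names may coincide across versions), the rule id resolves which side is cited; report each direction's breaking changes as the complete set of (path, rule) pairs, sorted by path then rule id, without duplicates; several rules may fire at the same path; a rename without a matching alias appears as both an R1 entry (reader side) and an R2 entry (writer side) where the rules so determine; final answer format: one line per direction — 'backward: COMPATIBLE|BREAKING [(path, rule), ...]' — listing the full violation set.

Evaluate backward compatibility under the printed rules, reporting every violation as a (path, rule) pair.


backward: BREAKING [(meta.duration, R2), (phone, R1)]

the writer's type comes first in each Shipment pair
backward on Shipment — v2 reading data written by v1:
  phone: no writer-side match
  meta <- meta (Audit -> Audit, writer required)
  retries <- retries (int32 -> int32, writer required)
  version <- version (int32 -> int32, writer required)
  payload <- payload (bytes -> bytes, writer optional)
  meta.height <- meta.height (float32 -> float32, writer optional)
  writer meta.duration: unknown to reader
  R2 fires at meta.duration
  R1 fires at phone
  => backward verdict for Shipment: BREAKING, 2 violation(s)
the rest of the Shipment diff is inert for this question:
  field retries in record Shipment: required changed to optional -> affects forward compatibility only, which is not asked


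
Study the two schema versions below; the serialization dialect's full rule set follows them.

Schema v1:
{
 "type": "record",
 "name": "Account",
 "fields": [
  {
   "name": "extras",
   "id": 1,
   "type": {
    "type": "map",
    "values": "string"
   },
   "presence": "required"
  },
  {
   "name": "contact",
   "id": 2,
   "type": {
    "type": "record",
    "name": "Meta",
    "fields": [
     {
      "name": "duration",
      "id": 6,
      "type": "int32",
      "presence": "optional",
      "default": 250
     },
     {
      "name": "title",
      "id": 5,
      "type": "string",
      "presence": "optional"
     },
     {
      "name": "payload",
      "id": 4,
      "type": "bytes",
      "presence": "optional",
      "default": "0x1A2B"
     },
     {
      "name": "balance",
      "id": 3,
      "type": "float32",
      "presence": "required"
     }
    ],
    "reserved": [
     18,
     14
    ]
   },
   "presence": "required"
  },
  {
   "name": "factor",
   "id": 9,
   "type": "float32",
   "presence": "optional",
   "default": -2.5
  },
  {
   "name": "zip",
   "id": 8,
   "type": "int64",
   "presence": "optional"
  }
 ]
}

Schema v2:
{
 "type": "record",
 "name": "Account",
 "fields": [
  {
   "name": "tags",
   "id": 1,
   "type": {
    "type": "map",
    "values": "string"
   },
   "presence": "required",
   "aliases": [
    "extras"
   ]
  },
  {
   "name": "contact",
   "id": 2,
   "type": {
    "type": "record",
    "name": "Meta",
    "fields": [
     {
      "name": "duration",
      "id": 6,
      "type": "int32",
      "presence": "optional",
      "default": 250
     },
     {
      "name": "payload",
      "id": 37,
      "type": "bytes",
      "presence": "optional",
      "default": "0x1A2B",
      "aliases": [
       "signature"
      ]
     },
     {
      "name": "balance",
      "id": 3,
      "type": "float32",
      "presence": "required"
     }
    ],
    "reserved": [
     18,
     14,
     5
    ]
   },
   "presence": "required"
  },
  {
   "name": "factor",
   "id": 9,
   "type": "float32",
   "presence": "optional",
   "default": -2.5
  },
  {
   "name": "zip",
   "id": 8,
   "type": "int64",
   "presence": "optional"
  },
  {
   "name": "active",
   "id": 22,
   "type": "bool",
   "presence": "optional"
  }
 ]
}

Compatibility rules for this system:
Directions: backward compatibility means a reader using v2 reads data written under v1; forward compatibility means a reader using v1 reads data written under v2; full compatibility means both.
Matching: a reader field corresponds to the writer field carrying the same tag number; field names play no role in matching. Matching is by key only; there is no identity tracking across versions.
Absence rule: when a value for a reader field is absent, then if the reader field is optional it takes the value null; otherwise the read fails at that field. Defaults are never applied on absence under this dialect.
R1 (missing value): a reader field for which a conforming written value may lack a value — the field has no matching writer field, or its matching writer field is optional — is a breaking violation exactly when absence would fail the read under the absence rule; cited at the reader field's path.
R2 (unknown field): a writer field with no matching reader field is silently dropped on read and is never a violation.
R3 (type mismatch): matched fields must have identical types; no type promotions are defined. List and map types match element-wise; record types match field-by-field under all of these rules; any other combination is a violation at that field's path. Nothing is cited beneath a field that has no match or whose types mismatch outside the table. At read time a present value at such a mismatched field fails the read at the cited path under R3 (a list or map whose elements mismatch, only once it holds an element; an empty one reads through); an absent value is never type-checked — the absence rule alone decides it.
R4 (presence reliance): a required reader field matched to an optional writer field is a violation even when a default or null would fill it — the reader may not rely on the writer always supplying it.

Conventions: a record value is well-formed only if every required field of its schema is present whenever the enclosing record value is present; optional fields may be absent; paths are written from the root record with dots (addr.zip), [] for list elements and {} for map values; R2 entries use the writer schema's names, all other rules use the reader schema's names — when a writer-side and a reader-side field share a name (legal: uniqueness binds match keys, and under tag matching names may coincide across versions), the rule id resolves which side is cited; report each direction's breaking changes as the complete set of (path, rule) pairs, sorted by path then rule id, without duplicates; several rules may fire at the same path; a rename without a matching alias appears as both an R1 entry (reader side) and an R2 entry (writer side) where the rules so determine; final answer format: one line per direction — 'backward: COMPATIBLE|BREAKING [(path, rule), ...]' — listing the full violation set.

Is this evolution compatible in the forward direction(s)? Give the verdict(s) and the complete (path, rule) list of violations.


forward: COMPATIBLE []

arrows below run writer -> reader for Account
forward on Account — v1 reading data written by v2:
  extras: map<string, string> -> map<string, string>, writer required; from tags
  contact: Meta -> Meta, writer required; from contact
  factor: float32 -> float32, writer optional; from factor
  zip: int64 -> int64, writer optional; from zip
  writer field active has no reader counterpart
  contact.duration: int32 -> int32, writer optional; from contact.duration
  contact.title: no writer match
  contact.payload: no writer match
  contact.balance: float32 -> float32, writer required; from contact.balance
  writer field contact.payload has no reader counterpart
  => forward verdict for Account: COMPATIBLE, no violations
the rest of the Account diff is inert for this question:
  field payload in record Meta: tag 4 changed to 37 -> triggers nothing under Account's printed rules — same verdict
  removed field title from record Meta (its key 5 joins the reserved list) -> triggers nothing under Account's printed rules — same verdict
  added field active to record Account: optional bool, tag 22 (in v2 it sits last) -> triggers nothing under Account's printed rules — same verdict
  renamed field extras to tags in record Account (alias extras declared on the renamed field) -> triggers nothing under Account's printed rules — same verdict


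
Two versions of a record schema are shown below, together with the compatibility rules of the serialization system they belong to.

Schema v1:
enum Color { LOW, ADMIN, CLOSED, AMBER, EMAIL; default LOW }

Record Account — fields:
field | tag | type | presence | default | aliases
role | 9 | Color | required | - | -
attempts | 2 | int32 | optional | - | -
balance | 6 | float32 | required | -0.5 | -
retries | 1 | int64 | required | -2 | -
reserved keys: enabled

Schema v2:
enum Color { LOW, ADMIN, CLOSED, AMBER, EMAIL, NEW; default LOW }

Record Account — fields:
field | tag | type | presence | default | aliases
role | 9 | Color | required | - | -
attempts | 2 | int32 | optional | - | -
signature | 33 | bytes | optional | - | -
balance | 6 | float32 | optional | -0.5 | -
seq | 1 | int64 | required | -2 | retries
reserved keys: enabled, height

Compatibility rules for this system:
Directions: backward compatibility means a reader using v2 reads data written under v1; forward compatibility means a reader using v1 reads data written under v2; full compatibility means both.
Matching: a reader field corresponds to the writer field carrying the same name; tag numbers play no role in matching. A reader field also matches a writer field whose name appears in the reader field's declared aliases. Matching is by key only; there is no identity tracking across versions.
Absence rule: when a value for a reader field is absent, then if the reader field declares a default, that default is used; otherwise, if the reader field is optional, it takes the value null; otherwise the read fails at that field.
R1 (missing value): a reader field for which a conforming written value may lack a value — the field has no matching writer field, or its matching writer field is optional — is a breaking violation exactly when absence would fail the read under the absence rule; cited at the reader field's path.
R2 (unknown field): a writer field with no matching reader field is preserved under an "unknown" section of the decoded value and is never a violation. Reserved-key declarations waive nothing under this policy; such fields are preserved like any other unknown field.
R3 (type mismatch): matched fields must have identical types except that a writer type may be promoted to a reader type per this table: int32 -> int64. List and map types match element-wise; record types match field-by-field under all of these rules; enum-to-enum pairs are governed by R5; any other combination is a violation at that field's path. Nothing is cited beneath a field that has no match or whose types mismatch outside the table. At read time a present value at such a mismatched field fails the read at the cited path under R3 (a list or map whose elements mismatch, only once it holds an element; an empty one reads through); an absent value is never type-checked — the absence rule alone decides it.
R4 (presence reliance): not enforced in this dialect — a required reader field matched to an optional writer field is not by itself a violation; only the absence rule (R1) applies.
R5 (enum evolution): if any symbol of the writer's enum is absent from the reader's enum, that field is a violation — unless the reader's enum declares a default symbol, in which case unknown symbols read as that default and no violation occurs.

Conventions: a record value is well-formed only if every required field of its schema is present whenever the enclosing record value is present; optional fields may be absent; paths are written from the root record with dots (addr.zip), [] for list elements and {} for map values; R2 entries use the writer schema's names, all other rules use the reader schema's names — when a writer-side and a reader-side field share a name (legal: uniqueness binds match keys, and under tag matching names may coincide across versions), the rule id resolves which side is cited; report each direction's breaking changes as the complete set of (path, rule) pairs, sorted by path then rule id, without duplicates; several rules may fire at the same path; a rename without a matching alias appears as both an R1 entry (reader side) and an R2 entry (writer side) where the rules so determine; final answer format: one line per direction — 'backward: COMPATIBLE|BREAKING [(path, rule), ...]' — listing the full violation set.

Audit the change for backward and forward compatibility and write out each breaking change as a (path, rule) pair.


arrows below run writer -> reader for Account
checking backward for Account: reader v2 against writer v1:
  role <- role (Color -> Color, writer required)
  attempts <- attempts (int32 -> int32, writer optional)
  signature: no writer-side match
  balance <- balance (float32 -> float32, writer required)
  seq <- retries (int64 -> int64, writer required)
  => backward: COMPATIBLE
checking forward for Account: reader v1 against writer v2:
  role <- role (Color -> Color, writer required)
  attempts <- attempts (int32 -> int32, writer optional)
  balance <- balance (float32 -> float32, writer optional)
  retries: no writer-side match
  leftover writer field: signature
  leftover writer field: seq
  => forward: COMPATIBLE

backward: COMPATIBLE []; forward: COMPATIBLE []


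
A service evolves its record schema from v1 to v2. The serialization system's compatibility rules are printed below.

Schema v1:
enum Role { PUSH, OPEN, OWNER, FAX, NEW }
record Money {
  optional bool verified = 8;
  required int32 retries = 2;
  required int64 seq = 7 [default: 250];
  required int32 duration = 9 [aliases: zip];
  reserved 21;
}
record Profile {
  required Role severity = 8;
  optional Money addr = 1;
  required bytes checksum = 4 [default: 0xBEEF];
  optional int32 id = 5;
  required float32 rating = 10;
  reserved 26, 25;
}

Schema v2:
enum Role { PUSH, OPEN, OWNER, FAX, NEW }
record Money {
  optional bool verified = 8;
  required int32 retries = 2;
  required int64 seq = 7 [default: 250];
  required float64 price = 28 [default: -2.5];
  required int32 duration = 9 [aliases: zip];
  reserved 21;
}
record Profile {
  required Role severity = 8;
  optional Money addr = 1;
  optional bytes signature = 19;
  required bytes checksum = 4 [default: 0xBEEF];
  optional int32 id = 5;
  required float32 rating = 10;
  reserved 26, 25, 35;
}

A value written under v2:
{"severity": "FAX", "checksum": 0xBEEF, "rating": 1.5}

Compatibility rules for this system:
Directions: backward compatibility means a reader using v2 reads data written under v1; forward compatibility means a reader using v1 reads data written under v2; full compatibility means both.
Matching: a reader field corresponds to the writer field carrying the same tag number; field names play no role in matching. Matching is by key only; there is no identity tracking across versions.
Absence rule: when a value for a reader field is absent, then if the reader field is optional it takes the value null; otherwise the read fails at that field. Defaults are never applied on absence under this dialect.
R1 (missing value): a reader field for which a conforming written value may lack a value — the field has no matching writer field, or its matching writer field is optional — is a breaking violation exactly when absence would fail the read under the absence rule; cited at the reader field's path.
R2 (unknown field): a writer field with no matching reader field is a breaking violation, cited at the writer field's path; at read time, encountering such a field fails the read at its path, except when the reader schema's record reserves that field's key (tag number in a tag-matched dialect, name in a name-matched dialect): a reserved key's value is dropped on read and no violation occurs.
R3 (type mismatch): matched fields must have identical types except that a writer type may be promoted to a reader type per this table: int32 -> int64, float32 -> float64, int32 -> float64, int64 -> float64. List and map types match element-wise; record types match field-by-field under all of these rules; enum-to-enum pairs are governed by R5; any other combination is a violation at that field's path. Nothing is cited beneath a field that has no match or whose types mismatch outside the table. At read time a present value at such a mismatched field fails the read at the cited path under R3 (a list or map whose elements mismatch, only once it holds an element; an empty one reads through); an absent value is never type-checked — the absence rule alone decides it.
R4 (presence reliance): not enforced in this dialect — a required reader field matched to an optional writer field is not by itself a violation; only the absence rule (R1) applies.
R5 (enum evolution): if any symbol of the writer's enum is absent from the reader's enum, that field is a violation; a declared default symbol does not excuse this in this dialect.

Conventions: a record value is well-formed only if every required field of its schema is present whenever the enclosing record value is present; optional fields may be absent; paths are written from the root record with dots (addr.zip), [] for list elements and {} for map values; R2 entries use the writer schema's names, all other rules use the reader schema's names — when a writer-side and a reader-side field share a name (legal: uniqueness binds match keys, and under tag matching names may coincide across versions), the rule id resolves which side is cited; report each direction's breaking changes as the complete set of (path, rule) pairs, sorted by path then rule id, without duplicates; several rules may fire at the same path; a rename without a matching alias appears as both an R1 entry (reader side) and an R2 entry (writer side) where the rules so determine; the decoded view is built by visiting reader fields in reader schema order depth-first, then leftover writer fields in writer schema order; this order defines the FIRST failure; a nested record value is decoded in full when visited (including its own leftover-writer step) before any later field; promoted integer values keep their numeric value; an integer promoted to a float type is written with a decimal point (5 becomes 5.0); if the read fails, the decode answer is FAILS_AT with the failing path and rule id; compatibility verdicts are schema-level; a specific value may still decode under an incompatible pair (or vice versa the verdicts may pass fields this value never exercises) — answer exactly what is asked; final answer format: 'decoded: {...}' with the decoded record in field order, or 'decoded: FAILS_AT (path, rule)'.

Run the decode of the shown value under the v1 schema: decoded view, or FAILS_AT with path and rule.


in Profile below, arrows point writer -> reader
decode walk for Profile under reader schema v1:
  severity := "FAX"
  addr := null (absent, optional -> null)
  checksum := 0xBEEF
  id := null (absent, optional -> null)
  rating := 1.5
  => decoded: {"severity": "FAX", "addr": null, "checksum": 0xBEEF, "id": null, "rating": 1.5}
diffs on Profile not affecting the asked answer:
  added field price to record Money: required float64, tag 28, default -2.5 (in v2 it sits immediately before duration) -> matters for Profile compatibility verdicts, not for this value's decode
  added field signature to record Profile: optional bytes, tag 19 (in v2 it sits immediately before checksum) -> matters for Profile compatibility verdicts, not for this value's decode

decoded: {"severity": "FAX", "addr": null, "checksum": 0xBEEF, "id": null, "rating": 1.5}
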